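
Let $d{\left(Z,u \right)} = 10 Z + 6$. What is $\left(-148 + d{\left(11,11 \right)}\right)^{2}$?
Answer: $1024$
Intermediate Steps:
$d{\left(Z,u \right)} = 6 + 10 Z$
$\left(-148 + d{\left(11,11 \right)}\right)^{2} = \left(-148 + \left(6 + 10 \cdot 11\right)\right)^{2} = \left(-148 + \left(6 + 110\right)\right)^{2} = \left(-148 + 116\right)^{2} = \left(-32\right)^{2} = 1024$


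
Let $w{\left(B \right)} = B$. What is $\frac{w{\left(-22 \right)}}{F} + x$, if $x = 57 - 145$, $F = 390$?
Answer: $- \frac{17171}{195} \approx -88.056$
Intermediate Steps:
$x = -88$ ($x = 57 - 145 = -88$)
$\frac{w{\left(-22 \right)}}{F} + x = - \frac{22}{390} - 88 = \left(-22\right) \frac{1}{390} - 88 = - \frac{11}{195} - 88 = - \frac{17171}{195}$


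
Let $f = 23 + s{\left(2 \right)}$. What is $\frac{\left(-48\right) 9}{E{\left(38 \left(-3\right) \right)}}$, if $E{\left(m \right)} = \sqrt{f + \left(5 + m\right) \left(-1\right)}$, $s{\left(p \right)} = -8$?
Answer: $- \frac{216 \sqrt{31}}{31} \approx -38.795$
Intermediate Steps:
$f = 15$ ($f = 23 - 8 = 15$)
$E{\left(m \right)} = \sqrt{10 - m}$ ($E{\left(m \right)} = \sqrt{15 + \left(5 + m\right) \left(-1\right)} = \sqrt{15 - \left(5 + m\right)} = \sqrt{10 - m}$)
$\frac{\left(-48\right) 9}{E{\left(38 \left(-3\right) \right)}} = \frac{\left(-48\right) 9}{\sqrt{10 - 38 \left(-3\right)}} = - \frac{432}{\sqrt{10 - -114}} = - \frac{432}{\sqrt{10 + 114}} = - \frac{432}{\sqrt{124}} = - \frac{432}{2 \sqrt{31}} = - 432 \frac{\sqrt{31}}{62} = - \frac{216 \sqrt{31}}{31}$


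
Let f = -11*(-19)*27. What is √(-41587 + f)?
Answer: 2*I*√8986 ≈ 189.59*I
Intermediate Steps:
f = 5643 (f = 209*27 = 5643)
√(-41587 + f) = √(-41587 + 5643) = √(-35944) = 2*I*√8986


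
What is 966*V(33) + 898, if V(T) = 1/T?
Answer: 10200/11 ≈ 927.27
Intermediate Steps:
966*V(33) + 898 = 966/33 + 898 = 966*(1/33) + 898 = 322/11 + 898 = 10200/11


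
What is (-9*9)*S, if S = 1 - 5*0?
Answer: -81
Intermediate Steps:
S = 1 (S = 1 + 0 = 1)
(-9*9)*S = -9*9*1 = -81*1 = -81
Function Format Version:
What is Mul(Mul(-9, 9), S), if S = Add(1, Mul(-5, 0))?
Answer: -81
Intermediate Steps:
S = 1 (S = Add(1, 0) = 1)
Mul(Mul(-9, 9), S) = Mul(Mul(-9, 9), 1) = Mul(-81, 1) = -81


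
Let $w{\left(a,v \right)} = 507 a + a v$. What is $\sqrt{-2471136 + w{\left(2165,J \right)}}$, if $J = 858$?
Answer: $\sqrt{484089} \approx 695.76$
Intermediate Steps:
$\sqrt{-2471136 + w{\left(2165,J \right)}} = \sqrt{-2471136 + 2165 \left(507 + 858\right)} = \sqrt{-2471136 + 2165 \cdot 1365} = \sqrt{-2471136 + 2955225} = \sqrt{484089}$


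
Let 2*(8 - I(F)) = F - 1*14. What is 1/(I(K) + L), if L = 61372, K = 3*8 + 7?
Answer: 2/122743 ≈ 1.6294e-5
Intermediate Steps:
K = 31 (K = 24 + 7 = 31)
I(F) = 15 - F/2 (I(F) = 8 - (F - 1*14)/2 = 8 - (F - 14)/2 = 8 - (-14 + F)/2 = 8 + (7 - F/2) = 15 - F/2)
1/(I(K) + L) = 1/((15 - 1/2*31) + 61372) = 1/((15 - 31/2) + 61372) = 1/(-1/2 + 61372) = 1/(122743/2) = 2/122743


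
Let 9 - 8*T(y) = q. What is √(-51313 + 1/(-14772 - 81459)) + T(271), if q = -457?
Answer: 233/4 + 14*I*√2424383573394/96231 ≈ 58.25 + 226.52*I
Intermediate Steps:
T(y) = 233/4 (T(y) = 9/8 - ⅛*(-457) = 9/8 + 457/8 = 233/4)
√(-51313 + 1/(-14772 - 81459)) + T(271) = √(-51313 + 1/(-14772 - 81459)) + 233/4 = √(-51313 + 1/(-96231)) + 233/4 = √(-51313 - 1/96231) + 233/4 = √(-4937901304/96231) + 233/4 = 14*I*√2424383573394/96231 + 233/4 = 233/4 + 14*I*√2424383573394/96231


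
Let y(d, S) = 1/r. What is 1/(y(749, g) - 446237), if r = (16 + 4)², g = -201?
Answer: -400/178494799 ≈ -2.2410e-6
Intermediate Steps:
r = 400 (r = 20² = 400)
y(d, S) = 1/400
1/(y(749, g) - 446237) = 1/(1/400 - 446237) = 1/(-178494799/400) = -400/178494799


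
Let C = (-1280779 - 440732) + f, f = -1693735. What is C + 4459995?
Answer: 1044749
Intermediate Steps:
C = -3415246 (C = (-1280779 - 440732) - 1693735 = -1721511 - 1693735 = -3415246)
C + 4459995 = -3415246 + 4459995 = 1044749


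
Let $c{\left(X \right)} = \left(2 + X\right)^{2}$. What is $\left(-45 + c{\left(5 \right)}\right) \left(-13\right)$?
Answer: $-52$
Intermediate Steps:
$\left(-45 + c{\left(5 \right)}\right) \left(-13\right) = \left(-45 + \left(2 + 5\right)^{2}\right) \left(-13\right) = \left(-45 + 7^{2}\right) \left(-13\right) = \left(-45 + 49\right) \left(-13\right) = 4 \left(-13\right) = -52$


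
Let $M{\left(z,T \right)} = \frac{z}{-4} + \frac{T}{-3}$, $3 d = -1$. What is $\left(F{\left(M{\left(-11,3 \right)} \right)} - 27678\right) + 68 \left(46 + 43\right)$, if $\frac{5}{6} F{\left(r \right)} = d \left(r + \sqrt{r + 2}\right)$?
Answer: $- \frac{216267}{10} - \frac{\sqrt{15}}{5} \approx -21627.0$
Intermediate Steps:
$d = - \frac{1}{3}$ ($d = \frac{1}{3} \left(-1\right) = - \frac{1}{3} \approx -0.33333$)
$M{\left(z,T \right)} = - \frac{T}{3} - \frac{z}{4}$ ($M{\left(z,T \right)} = z \left(- \frac{1}{4}\right) + T \left(- \frac{1}{3}\right) = - \frac{z}{4} - \frac{T}{3} = - \frac{T}{3} - \frac{z}{4}$)
$F{\left(r \right)} = - \frac{2 r}{5} - \frac{2 \sqrt{2 + r}}{5}$ ($F{\left(r \right)} = \frac{6 \left(- \frac{r + \sqrt{r + 2}}{3}\right)}{5} = \frac{6 \left(- \frac{r + \sqrt{2 + r}}{3}\right)}{5} = \frac{6 \left(- \frac{r}{3} - \frac{\sqrt{2 + r}}{3}\right)}{5} = - \frac{2 r}{5} - \frac{2 \sqrt{2 + r}}{5}$)
$\left(F{\left(M{\left(-11,3 \right)} \right)} - 27678\right) + 68 \left(46 + 43\right) = \left(\left(- \frac{2 \left(\left(- \frac{1}{3}\right) 3 - - \frac{11}{4}\right)}{5} - \frac{2 \sqrt{2 - - \frac{7}{4}}}{5}\right) - 27678\right) + 68 \left(46 + 43\right) = \left(\left(- \frac{2 \left(-1 + \frac{11}{4}\right)}{5} - \frac{2 \sqrt{2 + \left(-1 + \frac{11}{4}\right)}}{5}\right) - 27678\right) + 68 \cdot 89 = \left(\left(\left(- \frac{2}{5}\right) \frac{7}{4} - \frac{2 \sqrt{2 + \frac{7}{4}}}{5}\right) - 27678\right) + 6052 = \left(\left(- \frac{7}{10} - \frac{2 \sqrt{\frac{15}{4}}}{5}\right) - 27678\right) + 6052 = \left(\left(- \frac{7}{10} - \frac{2 \frac{\sqrt{15}}{2}}{5}\right) - 27678\right) + 6052 = \left(\left(- \frac{7}{10} - \frac{\sqrt{15}}{5}\right) - 27678\right) + 6052 = \left(- \frac{276787}{10} - \frac{\sqrt{15}}{5}\right) + 6052 = - \frac{216267}{10} - \frac{\sqrt{15}}{5}$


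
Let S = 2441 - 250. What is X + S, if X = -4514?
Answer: -2323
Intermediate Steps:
S = 2191
X + S = -4514 + 2191 = -2323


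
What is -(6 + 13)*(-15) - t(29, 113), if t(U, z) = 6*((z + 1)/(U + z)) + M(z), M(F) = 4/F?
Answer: 2247625/8023 ≈ 280.15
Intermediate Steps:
t(U, z) = 4/z + 6*(1 + z)/(U + z) (t(U, z) = 6*((z + 1)/(U + z)) + 4/z = 6*((1 + z)/(U + z)) + 4/z = 6*(1 + z)/(U + z) + 4/z = 4/z + 6*(1 + z)/(U + z))
-(6 + 13)*(-15) - t(29, 113) = -(6 + 13)*(-15) - 2*(2*29 + 113*(5 + 3*113))/(113*(29 + 113)) = -1*19*(-15) - 2*(58 + 113*(5 + 339))/(113*142) = -19*(-15) - 2*(58 + 113*344)/(113*142) = 285 - 2*(58 + 38872)/(113*142) = 285 - 2*38930/(113*142) = 285 - 1*38930/8023 = 285 - 38930/8023 = 2247625/8023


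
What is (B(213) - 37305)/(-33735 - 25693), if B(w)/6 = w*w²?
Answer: -57944277/59428 ≈ -975.03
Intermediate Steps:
B(w) = 6*w³ (B(w) = 6*(w*w²) = 6*w³)
(B(213) - 37305)/(-33735 - 25693) = (6*213³ - 37305)/(-33735 - 25693) = (6*9663597 - 37305)/(-59428) = (57981582 - 37305)*(-1/59428) = 57944277*(-1/59428) = -57944277/59428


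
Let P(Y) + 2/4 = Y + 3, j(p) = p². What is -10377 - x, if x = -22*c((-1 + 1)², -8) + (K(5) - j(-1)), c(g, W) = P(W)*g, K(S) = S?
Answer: -10381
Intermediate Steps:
P(Y) = 5/2 + Y (P(Y) = -½ + (Y + 3) = -½ + (3 + Y) = 5/2 + Y)
c(g, W) = g*(5/2 + W) (c(g, W) = (5/2 + W)*g = g*(5/2 + W))
x = 4 (x = -11*(-1 + 1)²*(5 + 2*(-8)) + (5 - 1*(-1)²) = -11*0²*(5 - 16) + (5 - 1*1) = -11*0*(-11) + (5 - 1) = -22*0 + 4 = 0 + 4 = 4)
-10377 - x = -10377 - 1*4 = -10377 - 4 = -10381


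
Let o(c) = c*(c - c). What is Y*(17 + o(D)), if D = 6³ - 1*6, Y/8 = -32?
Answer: -4352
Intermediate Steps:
Y = -256 (Y = 8*(-32) = -256)
D = 210 (D = 216 - 6 = 210)
o(c) = 0 (o(c) = c*0 = 0)
Y*(17 + o(D)) = -256*(17 + 0) = -256*17 = -4352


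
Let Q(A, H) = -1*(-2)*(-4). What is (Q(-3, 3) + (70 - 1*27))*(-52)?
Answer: -1820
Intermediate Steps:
Q(A, H) = -8 (Q(A, H) = 2*(-4) = -8)
(Q(-3, 3) + (70 - 1*27))*(-52) = (-8 + (70 - 1*27))*(-52) = (-8 + (70 - 27))*(-52) = (-8 + 43)*(-52) = 35*(-52) = -1820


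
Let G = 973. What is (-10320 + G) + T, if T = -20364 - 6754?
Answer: -36465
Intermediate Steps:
T = -27118
(-10320 + G) + T = (-10320 + 973) - 27118 = -9347 - 27118 = -36465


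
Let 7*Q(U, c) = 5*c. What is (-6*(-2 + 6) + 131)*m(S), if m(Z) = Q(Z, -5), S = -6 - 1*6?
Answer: -2675/7 ≈ -382.14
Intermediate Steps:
Q(U, c) = 5*c/7 (Q(U, c) = (5*c)/7 = 5*c/7)
S = -12 (S = -6 - 6 = -12)
m(Z) = -25/7 (m(Z) = (5/7)*(-5) = -25/7)
(-6*(-2 + 6) + 131)*m(S) = (-6*(-2 + 6) + 131)*(-25/7) = (-6*4 + 131)*(-25/7) = (-24 + 131)*(-25/7) = 107*(-25/7) = -2675/7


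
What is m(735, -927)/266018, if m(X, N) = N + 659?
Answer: -134/133009 ≈ -0.0010075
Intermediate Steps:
m(X, N) = 659 + N
m(735, -927)/266018 = (659 - 927)/266018 = -268*1/266018 = -134/133009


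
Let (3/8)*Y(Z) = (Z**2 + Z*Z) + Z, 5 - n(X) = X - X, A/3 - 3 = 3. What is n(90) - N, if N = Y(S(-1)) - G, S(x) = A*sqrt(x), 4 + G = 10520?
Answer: 12249 - 48*I ≈ 12249.0 - 48.0*I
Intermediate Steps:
A = 18 (A = 9 + 3*3 = 9 + 9 = 18)
n(X) = 5 (n(X) = 5 - (X - X) = 5 - 1*0 = 5 + 0 = 5)
G = 10516 (G = -4 + 10520 = 10516)
S(x) = 18*sqrt(x)
Y(Z) = 8*Z/3 + 16*Z**2/3 (Y(Z) = 8*((Z**2 + Z*Z) + Z)/3 = 8*((Z**2 + Z**2) + Z)/3 = 8*(2*Z**2 + Z)/3 = 8*(Z + 2*Z**2)/3 = 8*Z/3 + 16*Z**2/3)
N = -10516 + 48*I*(1 + 36*I) (N = 8*(18*sqrt(-1))*(1 + 2*(18*sqrt(-1)))/3 - 1*10516 = 8*(18*I)*(1 + 2*(18*I))/3 - 10516 = 8*(18*I)*(1 + 36*I)/3 - 10516 = 48*I*(1 + 36*I) - 10516 = -10516 + 48*I*(1 + 36*I) ≈ -12244.0 + 48.0*I)
n(90) - N = 5 - (-12244 + 48*I) = 5 + (12244 - 48*I) = 12249 - 48*I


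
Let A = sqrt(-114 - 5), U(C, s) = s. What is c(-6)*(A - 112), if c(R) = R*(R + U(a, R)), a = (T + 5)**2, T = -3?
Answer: -8064 + 72*I*sqrt(119) ≈ -8064.0 + 785.43*I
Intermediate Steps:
a = 4 (a = (-3 + 5)**2 = 2**2 = 4)
c(R) = 2*R**2 (c(R) = R*(R + R) = R*(2*R) = 2*R**2)
A = I*sqrt(119) (A = sqrt(-119) = I*sqrt(119) ≈ 10.909*I)
c(-6)*(A - 112) = (2*(-6)**2)*(I*sqrt(119) - 112) = (2*36)*(-112 + I*sqrt(119)) = 72*(-112 + I*sqrt(119)) = -8064 + 72*I*sqrt(119)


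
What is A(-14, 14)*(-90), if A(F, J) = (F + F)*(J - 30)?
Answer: -40320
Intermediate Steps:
A(F, J) = 2*F*(-30 + J) (A(F, J) = (2*F)*(-30 + J) = 2*F*(-30 + J))
A(-14, 14)*(-90) = (2*(-14)*(-30 + 14))*(-90) = (2*(-14)*(-16))*(-90) = 448*(-90) = -40320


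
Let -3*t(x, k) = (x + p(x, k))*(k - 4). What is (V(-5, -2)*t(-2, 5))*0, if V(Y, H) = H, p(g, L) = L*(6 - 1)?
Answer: 0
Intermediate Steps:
p(g, L) = 5*L (p(g, L) = L*5 = 5*L)
t(x, k) = -(-4 + k)*(x + 5*k)/3 (t(x, k) = -(x + 5*k)*(k - 4)/3 = -(x + 5*k)*(-4 + k)/3 = -(-4 + k)*(x + 5*k)/3)
(V(-5, -2)*t(-2, 5))*0 = -2*(-5/3*5² + (4/3)*(-2) + (20/3)*5 - ⅓*5*(-2))*0 = -2*(-5/3*25 - 8/3 + 100/3 + 10/3)*0 = -2*(-125/3 - 8/3 + 100/3 + 10/3)*0 = -2*(-23/3)*0 = (46/3)*0 = 0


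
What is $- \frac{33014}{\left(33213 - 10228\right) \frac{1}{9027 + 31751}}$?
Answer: $- \frac{1346244892}{22985} \approx -58571.0$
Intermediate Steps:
$- \frac{33014}{\left(33213 - 10228\right) \frac{1}{9027 + 31751}} = - \frac{33014}{22985 \cdot \frac{1}{40778}} = - \frac{33014}{\frac{22985}{40778}} = \left(-33014\right) \frac{40778}{22985} = - \frac{1346244892}{22985}$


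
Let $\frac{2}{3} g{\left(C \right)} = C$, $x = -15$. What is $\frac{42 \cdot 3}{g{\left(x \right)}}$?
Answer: $- \frac{28}{5} \approx -5.6$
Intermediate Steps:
$g{\left(C \right)} = \frac{3 C}{2}$
$\frac{42 \cdot 3}{g{\left(x \right)}} = \frac{42 \cdot 3}{\frac{3}{2} \left(-15\right)} = \frac{126}{- \frac{45}{2}} = 126 \left(- \frac{2}{45}\right) = - \frac{28}{5}$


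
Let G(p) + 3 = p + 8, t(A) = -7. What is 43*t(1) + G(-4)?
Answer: -300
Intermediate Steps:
G(p) = 5 + p (G(p) = -3 + (p + 8) = -3 + (8 + p) = 5 + p)
43*t(1) + G(-4) = 43*(-7) + (5 - 4) = -301 + 1 = -300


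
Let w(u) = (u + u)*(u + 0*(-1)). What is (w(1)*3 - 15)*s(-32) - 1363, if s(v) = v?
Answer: -1075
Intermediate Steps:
w(u) = 2*u**2 (w(u) = (2*u)*(u + 0) = (2*u)*u = 2*u**2)
(w(1)*3 - 15)*s(-32) - 1363 = ((2*1**2)*3 - 15)*(-32) - 1363 = ((2*1)*3 - 15)*(-32) - 1363 = (2*3 - 15)*(-32) - 1363 = (6 - 15)*(-32) - 1363 = -9*(-32) - 1363 = 288 - 1363 = -1075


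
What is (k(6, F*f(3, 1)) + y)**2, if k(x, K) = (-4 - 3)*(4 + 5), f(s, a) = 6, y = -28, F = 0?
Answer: 8281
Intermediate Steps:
k(x, K) = -63 (k(x, K) = -7*9 = -63)
(k(6, F*f(3, 1)) + y)**2 = (-63 - 28)**2 = (-91)**2 = 8281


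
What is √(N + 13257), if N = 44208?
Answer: 3*√6385 ≈ 239.72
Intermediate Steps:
√(N + 13257) = √(44208 + 13257) = √57465 = 3*√6385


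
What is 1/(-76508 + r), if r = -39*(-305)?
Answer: -1/64613 ≈ -1.5477e-5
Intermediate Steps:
r = 11895
1/(-76508 + r) = 1/(-76508 + 11895) = 1/(-64613) = -1/64613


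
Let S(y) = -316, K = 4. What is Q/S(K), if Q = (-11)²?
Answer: -121/316 ≈ -0.38291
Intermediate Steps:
Q = 121
Q/S(K) = 121/(-316) = 121*(-1/316) = -121/316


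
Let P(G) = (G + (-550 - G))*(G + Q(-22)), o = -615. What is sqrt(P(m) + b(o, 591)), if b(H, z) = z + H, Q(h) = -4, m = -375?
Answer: 23*sqrt(394) ≈ 456.54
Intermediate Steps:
b(H, z) = H + z
P(G) = 2200 - 550*G (P(G) = (G + (-550 - G))*(G - 4) = -550*(-4 + G) = 2200 - 550*G)
sqrt(P(m) + b(o, 591)) = sqrt((2200 - 550*(-375)) + (-615 + 591)) = sqrt((2200 + 206250) - 24) = sqrt(208450 - 24) = sqrt(208426) = 23*sqrt(394)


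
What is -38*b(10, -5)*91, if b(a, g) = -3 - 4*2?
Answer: 38038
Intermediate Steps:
b(a, g) = -11 (b(a, g) = -3 - 8 = -11)
-38*b(10, -5)*91 = -38*(-11)*91 = 418*91 = 38038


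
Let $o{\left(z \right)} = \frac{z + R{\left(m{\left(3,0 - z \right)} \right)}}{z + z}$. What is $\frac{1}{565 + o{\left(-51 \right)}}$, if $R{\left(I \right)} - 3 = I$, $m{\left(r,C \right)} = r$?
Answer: $\frac{34}{19225} \approx 0.0017685$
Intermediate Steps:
$R{\left(I \right)} = 3 + I$
$o{\left(z \right)} = \frac{6 + z}{2 z}$ ($o{\left(z \right)} = \frac{z + \left(3 + 3\right)}{z + z} = \frac{z + 6}{2 z} = \left(6 + z\right) \frac{1}{2 z} = \frac{6 + z}{2 z}$)
$\frac{1}{565 + o{\left(-51 \right)}} = \frac{1}{565 + \frac{6 - 51}{2 \left(-51\right)}} = \frac{1}{565 + \frac{1}{2} \left(- \frac{1}{51}\right) \left(-45\right)} = \frac{1}{565 + \frac{15}{34}} = \frac{1}{\frac{19225}{34}} = \frac{34}{19225}$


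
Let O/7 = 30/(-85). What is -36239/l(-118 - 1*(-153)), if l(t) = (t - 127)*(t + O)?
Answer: 88009/7268 ≈ 12.109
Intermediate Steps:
O = -42/17 (O = 7*(30/(-85)) = 7*(30*(-1/85)) = 7*(-6/17) = -42/17 ≈ -2.4706)
l(t) = (-127 + t)*(-42/17 + t) (l(t) = (t - 127)*(t - 42/17) = (-127 + t)*(-42/17 + t))
-36239/l(-118 - 1*(-153)) = -36239/(5334/17 + (-118 - 1*(-153))² - 2201*(-118 - 1*(-153))/17) = -36239/(5334/17 + (-118 + 153)² - 2201*(-118 + 153)/17) = -36239/(5334/17 + 35² - 2201/17*35) = -36239/(5334/17 + 1225 - 77035/17) = -36239/(-50876/17) = -36239*(-17/50876) = 88009/7268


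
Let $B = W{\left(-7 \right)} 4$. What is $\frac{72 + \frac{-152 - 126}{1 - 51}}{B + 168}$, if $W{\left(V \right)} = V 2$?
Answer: $\frac{277}{400} \approx 0.6925$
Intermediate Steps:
$W{\left(V \right)} = 2 V$
$B = -56$ ($B = 2 \left(-7\right) 4 = \left(-14\right) 4 = -56$)
$\frac{72 + \frac{-152 - 126}{1 - 51}}{B + 168} = \frac{72 + \frac{-152 - 126}{1 - 51}}{-56 + 168} = \frac{72 - \frac{278}{-50}}{112} = \left(72 - - \frac{139}{25}\right) \frac{1}{112} = \left(72 + \frac{139}{25}\right) \frac{1}{112} = \frac{1939}{25} \cdot \frac{1}{112} = \frac{277}{400}$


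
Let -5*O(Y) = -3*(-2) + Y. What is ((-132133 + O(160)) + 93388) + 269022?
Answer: 1151219/5 ≈ 2.3024e+5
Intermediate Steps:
O(Y) = -6/5 - Y/5 (O(Y) = -(-3*(-2) + Y)/5 = -(6 + Y)/5 = -6/5 - Y/5)
((-132133 + O(160)) + 93388) + 269022 = ((-132133 + (-6/5 - 1/5*160)) + 93388) + 269022 = ((-132133 + (-6/5 - 32)) + 93388) + 269022 = ((-132133 - 166/5) + 93388) + 269022 = (-660831/5 + 93388) + 269022 = -193891/5 + 269022 = 1151219/5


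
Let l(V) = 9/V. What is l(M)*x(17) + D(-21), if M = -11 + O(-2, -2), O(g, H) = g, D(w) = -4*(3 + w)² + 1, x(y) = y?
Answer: -16988/13 ≈ -1306.8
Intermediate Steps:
D(w) = 1 - 4*(3 + w)²
M = -13 (M = -11 - 2 = -13)
l(M)*x(17) + D(-21) = (9/(-13))*17 + (1 - 4*(3 - 21)²) = (9*(-1/13))*17 + (1 - 4*(-18)²) = -9/13*17 + (1 - 4*324) = -153/13 + (1 - 1296) = -153/13 - 1295 = -16988/13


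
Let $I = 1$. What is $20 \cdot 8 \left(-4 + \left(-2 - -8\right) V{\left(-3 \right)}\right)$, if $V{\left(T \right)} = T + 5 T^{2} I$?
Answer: $39680$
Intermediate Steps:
$V{\left(T \right)} = T + 5 T^{2}$ ($V{\left(T \right)} = T + 5 T^{2} \cdot 1 = T + 5 T^{2}$)
$20 \cdot 8 \left(-4 + \left(-2 - -8\right) V{\left(-3 \right)}\right) = 20 \cdot 8 \left(-4 + \left(-2 - -8\right) \left(- 3 \left(1 + 5 \left(-3\right)\right)\right)\right) = 160 \left(-4 + \left(-2 + 8\right) \left(- 3 \left(1 - 15\right)\right)\right) = 160 \left(-4 + 6 \left(\left(-3\right) \left(-14\right)\right)\right) = 160 \left(-4 + 6 \cdot 42\right) = 160 \left(-4 + 252\right) = 160 \cdot 248 = 39680$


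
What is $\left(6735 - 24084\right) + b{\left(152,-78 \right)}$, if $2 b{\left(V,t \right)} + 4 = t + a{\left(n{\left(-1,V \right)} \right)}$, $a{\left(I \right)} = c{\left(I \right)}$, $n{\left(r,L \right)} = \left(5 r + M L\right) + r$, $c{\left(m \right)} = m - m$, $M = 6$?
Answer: $-17390$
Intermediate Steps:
$c{\left(m \right)} = 0$
$n{\left(r,L \right)} = 6 L + 6 r$ ($n{\left(r,L \right)} = \left(5 r + 6 L\right) + r = 6 L + 6 r$)
$a{\left(I \right)} = 0$
$b{\left(V,t \right)} = -2 + \frac{t}{2}$ ($b{\left(V,t \right)} = -2 + \frac{t + 0}{2} = -2 + \frac{t}{2}$)
$\left(6735 - 24084\right) + b{\left(152,-78 \right)} = \left(6735 - 24084\right) + \left(-2 + \frac{1}{2} \left(-78\right)\right) = -17349 - 41 = -17390$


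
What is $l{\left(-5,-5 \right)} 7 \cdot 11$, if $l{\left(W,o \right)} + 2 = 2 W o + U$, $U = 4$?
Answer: $4004$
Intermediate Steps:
$l{\left(W,o \right)} = 2 + 2 W o$ ($l{\left(W,o \right)} = -2 + \left(2 W o + 4\right) = -2 + \left(4 + 2 W o\right) = 2 + 2 W o$)
$l{\left(-5,-5 \right)} 7 \cdot 11 = \left(2 + 2 \left(-5\right) \left(-5\right)\right) 7 \cdot 11 = \left(2 + 50\right) 7 \cdot 11 = 52 \cdot 7 \cdot 11 = 364 \cdot 11 = 4004$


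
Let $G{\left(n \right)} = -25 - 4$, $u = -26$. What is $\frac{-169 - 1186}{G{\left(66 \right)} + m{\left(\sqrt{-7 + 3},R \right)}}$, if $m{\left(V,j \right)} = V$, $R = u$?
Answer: $\frac{7859}{169} + \frac{542 i}{169} \approx 46.503 + 3.2071 i$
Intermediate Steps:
$R = -26$
$G{\left(n \right)} = -29$ ($G{\left(n \right)} = -25 - 4 = -29$)
$\frac{-169 - 1186}{G{\left(66 \right)} + m{\left(\sqrt{-7 + 3},R \right)}} = \frac{-169 - 1186}{-29 + \sqrt{-7 + 3}} = - \frac{1355}{-29 + \sqrt{-4}} = - \frac{1355}{-29 + 2 i} = - 1355 \frac{-29 - 2 i}{845} = - \frac{271 \left(-29 - 2 i\right)}{169}$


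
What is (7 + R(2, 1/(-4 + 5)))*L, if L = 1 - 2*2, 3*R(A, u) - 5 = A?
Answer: -28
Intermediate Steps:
R(A, u) = 5/3 + A/3
L = -3 (L = 1 - 4 = -3)
(7 + R(2, 1/(-4 + 5)))*L = (7 + (5/3 + (⅓)*2))*(-3) = (7 + (5/3 + ⅔))*(-3) = (7 + 7/3)*(-3) = (28/3)*(-3) = -28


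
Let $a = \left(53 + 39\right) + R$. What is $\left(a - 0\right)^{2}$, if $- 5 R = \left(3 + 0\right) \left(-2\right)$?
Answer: $\frac{217156}{25} \approx 8686.2$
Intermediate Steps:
$R = \frac{6}{5}$ ($R = - \frac{\left(3 + 0\right) \left(-2\right)}{5} = - \frac{3 \left(-2\right)}{5} = \left(- \frac{1}{5}\right) \left(-6\right) = \frac{6}{5} \approx 1.2$)
$a = \frac{466}{5}$ ($a = \left(53 + 39\right) + \frac{6}{5} = 92 + \frac{6}{5} = \frac{466}{5} \approx 93.2$)
$\left(a - 0\right)^{2} = \left(\frac{466}{5} - 0\right)^{2} = \left(\frac{466}{5} + 0\right)^{2} = \left(\frac{466}{5}\right)^{2} = \frac{217156}{25}$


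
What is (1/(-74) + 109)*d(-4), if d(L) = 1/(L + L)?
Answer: -8065/592 ≈ -13.623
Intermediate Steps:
d(L) = 1/(2*L)
(1/(-74) + 109)*d(-4) = (1/(-74) + 109)*((1/2)/(-4)) = (-1/74 + 109)*((1/2)*(-1/4)) = (8065/74)*(-1/8) = -8065/592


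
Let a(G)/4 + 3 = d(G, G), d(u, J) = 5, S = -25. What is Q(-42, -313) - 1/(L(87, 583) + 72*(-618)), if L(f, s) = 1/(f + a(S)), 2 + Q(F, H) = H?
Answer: -1331542390/4227119 ≈ -315.00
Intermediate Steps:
Q(F, H) = -2 + H
a(G) = 8 (a(G) = -12 + 4*5 = -12 + 20 = 8)
L(f, s) = 1/(8 + f) (L(f, s) = 1/(f + 8) = 1/(8 + f))
Q(-42, -313) - 1/(L(87, 583) + 72*(-618)) = (-2 - 313) - 1/(1/(8 + 87) + 72*(-618)) = -315 - 1/(1/95 - 44496) = -315 - 1/(-4227119/95) = -315 - 1*(-95/4227119) = -315 + 95/4227119 = -1331542390/4227119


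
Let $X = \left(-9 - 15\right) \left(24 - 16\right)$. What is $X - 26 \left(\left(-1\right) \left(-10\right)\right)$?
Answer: $-452$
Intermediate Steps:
$X = -192$ ($X = \left(-24\right) 8 = -192$)
$X - 26 \left(\left(-1\right) \left(-10\right)\right) = -192 - 26 \left(\left(-1\right) \left(-10\right)\right) = -192 - 260 = -452$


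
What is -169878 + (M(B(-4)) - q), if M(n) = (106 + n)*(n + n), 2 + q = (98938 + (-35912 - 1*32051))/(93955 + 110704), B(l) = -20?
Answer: -5067244317/29237 ≈ -1.7332e+5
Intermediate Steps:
q = -54049/29237 (q = -2 + (98938 + (-35912 - 1*32051))/(93955 + 110704) = -2 + (98938 + (-35912 - 32051))/204659 = -2 + (98938 - 67963)*(1/204659) = -2 + 30975*(1/204659) = -2 + 4425/29237 = -54049/29237 ≈ -1.8486)
M(n) = 2*n*(106 + n) (M(n) = (106 + n)*(2*n) = 2*n*(106 + n))
-169878 + (M(B(-4)) - q) = -169878 + (2*(-20)*(106 - 20) - 1*(-54049/29237)) = -169878 + (2*(-20)*86 + 54049/29237) = -169878 + (-3440 + 54049/29237) = -169878 - 100521231/29237 = -5067244317/29237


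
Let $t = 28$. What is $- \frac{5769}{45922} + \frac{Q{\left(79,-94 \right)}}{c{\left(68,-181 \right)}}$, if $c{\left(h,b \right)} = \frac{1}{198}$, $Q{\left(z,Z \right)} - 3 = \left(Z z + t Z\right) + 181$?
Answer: $- \frac{89779903713}{45922} \approx -1.9551 \cdot 10^{6}$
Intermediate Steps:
$Q{\left(z,Z \right)} = 184 + 28 Z + Z z$ ($Q{\left(z,Z \right)} = 3 + \left(\left(Z z + 28 Z\right) + 181\right) = 3 + \left(\left(28 Z + Z z\right) + 181\right) = 3 + \left(181 + 28 Z + Z z\right) = 184 + 28 Z + Z z$)
$c{\left(h,b \right)} = \frac{1}{198}$
$- \frac{5769}{45922} + \frac{Q{\left(79,-94 \right)}}{c{\left(68,-181 \right)}} = - \frac{5769}{45922} + \left(184 + 28 \left(-94\right) - 7426\right) \frac{1}{\frac{1}{198}} = \left(-5769\right) \frac{1}{45922} + \left(184 - 2632 - 7426\right) 198 = - \frac{5769}{45922} - 1955052 = - \frac{89779903713}{45922}$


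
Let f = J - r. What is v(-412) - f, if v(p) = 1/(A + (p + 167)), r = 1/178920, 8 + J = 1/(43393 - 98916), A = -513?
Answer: 30115540851437/3765052385640 ≈ 7.9987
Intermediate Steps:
J = -444185/55523 (J = -8 + 1/(43393 - 98916) = -8 + 1/(-55523) = -8 - 1/55523 = -444185/55523 ≈ -8.0000)
r = 1/178920 ≈ 5.5891e-6
v(p) = 1/(-346 + p) (v(p) = 1/(-513 + (p + 167)) = 1/(-513 + (167 + p)) = 1/(-346 + p))
f = -79473635723/9934175160 (f = -444185/55523 - 1*1/178920 = -444185/55523 - 1/178920 = -79473635723/9934175160 ≈ -8.0000)
v(-412) - f = 1/(-346 - 412) - 1*(-79473635723/9934175160) = 1/(-758) + 79473635723/9934175160 = -1/758 + 79473635723/9934175160 = 30115540851437/3765052385640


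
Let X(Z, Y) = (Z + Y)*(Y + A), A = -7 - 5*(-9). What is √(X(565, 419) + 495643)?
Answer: √945331 ≈ 972.28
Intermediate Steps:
A = 38 (A = -7 + 45 = 38)
X(Z, Y) = (38 + Y)*(Y + Z) (X(Z, Y) = (Z + Y)*(Y + 38) = (Y + Z)*(38 + Y) = (38 + Y)*(Y + Z))
√(X(565, 419) + 495643) = √((419² + 38*419 + 38*565 + 419*565) + 495643) = √((175561 + 15922 + 21470 + 236735) + 495643) = √(449688 + 495643) = √945331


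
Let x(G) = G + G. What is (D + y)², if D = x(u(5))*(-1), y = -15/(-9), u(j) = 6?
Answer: 961/9 ≈ 106.78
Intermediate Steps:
x(G) = 2*G
y = 5/3 (y = -15*(-⅑) = 5/3 ≈ 1.6667)
D = -12 (D = (2*6)*(-1) = 12*(-1) = -12)
(D + y)² = (-12 + 5/3)² = (-31/3)² = 961/9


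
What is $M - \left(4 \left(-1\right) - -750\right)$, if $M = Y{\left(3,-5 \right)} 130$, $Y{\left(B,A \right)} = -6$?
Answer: $-1526$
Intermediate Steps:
$M = -780$ ($M = \left(-6\right) 130 = -780$)
$M - \left(4 \left(-1\right) - -750\right) = -780 - \left(4 \left(-1\right) - -750\right) = -780 - \left(-4 + 750\right) = -780 - 746 = -1526$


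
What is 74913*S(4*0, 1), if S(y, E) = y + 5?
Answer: 374565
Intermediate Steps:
S(y, E) = 5 + y
74913*S(4*0, 1) = 74913*(5 + 4*0) = 74913*(5 + 0) = 74913*5 = 374565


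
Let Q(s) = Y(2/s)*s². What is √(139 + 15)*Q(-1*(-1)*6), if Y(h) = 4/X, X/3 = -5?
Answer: -48*√154/5 ≈ -119.13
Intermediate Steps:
X = -15 (X = 3*(-5) = -15)
Y(h) = -4/15 (Y(h) = 4/(-15) = 4*(-1/15) = -4/15)
Q(s) = -4*s²/15
√(139 + 15)*Q(-1*(-1)*6) = √(139 + 15)*(-4*(-1*(-1)*6)²/15) = √154*(-4*(1*6)²/15) = √154*(-4/15*6²) = √154*(-4/15*36) = √154*(-48/5) = -48*√154/5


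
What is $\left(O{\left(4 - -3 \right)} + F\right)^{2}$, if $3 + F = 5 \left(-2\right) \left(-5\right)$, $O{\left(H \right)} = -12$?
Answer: $1225$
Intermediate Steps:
$F = 47$ ($F = -3 + 5 \left(-2\right) \left(-5\right) = -3 - -50 = -3 + 50 = 47$)
$\left(O{\left(4 - -3 \right)} + F\right)^{2} = \left(-12 + 47\right)^{2} = 35^{2} = 1225$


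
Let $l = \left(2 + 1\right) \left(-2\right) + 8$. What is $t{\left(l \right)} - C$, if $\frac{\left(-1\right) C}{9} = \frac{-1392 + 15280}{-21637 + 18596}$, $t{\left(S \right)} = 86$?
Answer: $\frac{136534}{3041} \approx 44.898$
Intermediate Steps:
$l = 2$ ($l = 3 \left(-2\right) + 8 = -6 + 8 = 2$)
$C = \frac{124992}{3041}$ ($C = - 9 \frac{-1392 + 15280}{-21637 + 18596} = - 9 \frac{13888}{-3041} = - 9 \cdot 13888 \left(- \frac{1}{3041}\right) = \left(-9\right) \left(- \frac{13888}{3041}\right) = \frac{124992}{3041} \approx 41.102$)
$t{\left(l \right)} - C = 86 - \frac{124992}{3041} = \frac{136534}{3041}$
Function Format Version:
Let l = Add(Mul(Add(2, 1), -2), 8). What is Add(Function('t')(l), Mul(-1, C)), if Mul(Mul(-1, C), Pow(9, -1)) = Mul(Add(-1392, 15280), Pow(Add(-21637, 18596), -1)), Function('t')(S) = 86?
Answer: Rational(136534, 3041) ≈ 44.898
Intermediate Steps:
l = 2 (l = Add(Mul(3, -2), 8) = Add(-6, 8) = 2)
C = Rational(124992, 3041) (C = Mul(-9, Mul(Add(-1392, 15280), Pow(Add(-21637, 18596), -1))) = Mul(-9, Mul(13888, Pow(-3041, -1))) = Mul(-9, Mul(13888, Rational(-1, 3041))) = Mul(-9, Rational(-13888, 3041)) = Rational(124992, 3041) ≈ 41.102)
Add(Function('t')(l), Mul(-1, C)) = Add(86, Mul(-1, Rational(124992, 3041))) = Add(86, Rational(-124992, 3041)) = Rational(136534, 3041)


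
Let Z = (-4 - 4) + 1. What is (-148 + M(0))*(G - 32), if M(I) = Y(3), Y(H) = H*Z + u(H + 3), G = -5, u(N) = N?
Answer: 6031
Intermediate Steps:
Z = -7 (Z = -8 + 1 = -7)
Y(H) = 3 - 6*H (Y(H) = H*(-7) + (H + 3) = -7*H + (3 + H) = 3 - 6*H)
M(I) = -15 (M(I) = 3 - 6*3 = 3 - 18 = -15)
(-148 + M(0))*(G - 32) = (-148 - 15)*(-5 - 32) = -163*(-37) = 6031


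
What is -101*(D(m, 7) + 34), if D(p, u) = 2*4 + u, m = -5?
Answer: -4949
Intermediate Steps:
D(p, u) = 8 + u
-101*(D(m, 7) + 34) = -101*((8 + 7) + 34) = -101*(15 + 34) = -101*49 = -4949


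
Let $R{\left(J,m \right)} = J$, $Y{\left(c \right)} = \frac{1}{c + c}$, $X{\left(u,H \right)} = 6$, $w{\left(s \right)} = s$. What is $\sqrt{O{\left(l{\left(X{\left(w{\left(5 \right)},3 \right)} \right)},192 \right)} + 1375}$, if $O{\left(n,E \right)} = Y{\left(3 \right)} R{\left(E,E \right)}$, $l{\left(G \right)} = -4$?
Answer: $\sqrt{1407} \approx 37.51$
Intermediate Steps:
$Y{\left(c \right)} = \frac{1}{2 c}$
$O{\left(n,E \right)} = \frac{E}{6}$ ($O{\left(n,E \right)} = \frac{1}{2 \cdot 3} E = \frac{1}{2} \cdot \frac{1}{3} E = \frac{E}{6}$)
$\sqrt{O{\left(l{\left(X{\left(w{\left(5 \right)},3 \right)} \right)},192 \right)} + 1375} = \sqrt{\frac{1}{6} \cdot 192 + 1375} = \sqrt{32 + 1375} = \sqrt{1407}$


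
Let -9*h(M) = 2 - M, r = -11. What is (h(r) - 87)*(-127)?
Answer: 101092/9 ≈ 11232.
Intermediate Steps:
h(M) = -2/9 + M/9 (h(M) = -(2 - M)/9 = -2/9 + M/9)
(h(r) - 87)*(-127) = ((-2/9 + (⅑)*(-11)) - 87)*(-127) = ((-2/9 - 11/9) - 87)*(-127) = (-13/9 - 87)*(-127) = -796/9*(-127) = 101092/9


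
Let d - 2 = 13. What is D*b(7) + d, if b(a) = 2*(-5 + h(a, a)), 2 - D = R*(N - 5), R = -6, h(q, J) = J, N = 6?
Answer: 47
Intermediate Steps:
d = 15 (d = 2 + 13 = 15)
D = 8 (D = 2 - (-6)*(6 - 5) = 2 - (-6) = 2 - 1*(-6) = 2 + 6 = 8)
b(a) = -10 + 2*a (b(a) = 2*(-5 + a) = -10 + 2*a)
D*b(7) + d = 8*(-10 + 2*7) + 15 = 8*(-10 + 14) + 15 = 8*4 + 15 = 32 + 15 = 47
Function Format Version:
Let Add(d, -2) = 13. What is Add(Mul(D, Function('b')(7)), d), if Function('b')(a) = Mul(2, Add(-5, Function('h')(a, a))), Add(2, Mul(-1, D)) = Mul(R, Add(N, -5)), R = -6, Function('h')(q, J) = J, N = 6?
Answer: 47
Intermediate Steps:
d = 15 (d = Add(2, 13) = 15)
D = 8 (D = Add(2, Mul(-1, Mul(-6, Add(6, -5)))) = Add(2, Mul(-1, Mul(-6, 1))) = Add(2, Mul(-1, -6)) = Add(2, 6) = 8)
Function('b')(a) = Add(-10, Mul(2, a)) (Function('b')(a) = Mul(2, Add(-5, a)) = Add(-10, Mul(2, a)))
Add(Mul(D, Function('b')(7)), d) = Add(Mul(8, Add(-10, Mul(2, 7))), 15) = Add(Mul(8, Add(-10, 14)), 15) = Add(Mul(8, 4), 15) = Add(32, 15) = 47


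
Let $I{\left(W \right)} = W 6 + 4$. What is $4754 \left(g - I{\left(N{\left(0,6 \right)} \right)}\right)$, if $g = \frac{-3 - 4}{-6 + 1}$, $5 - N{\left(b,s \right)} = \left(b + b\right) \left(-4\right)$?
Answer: $- \frac{774902}{5} \approx -1.5498 \cdot 10^{5}$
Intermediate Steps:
$N{\left(b,s \right)} = 5 + 8 b$ ($N{\left(b,s \right)} = 5 - \left(b + b\right) \left(-4\right) = 5 - 2 b \left(-4\right) = 5 - - 8 b = 5 + 8 b$)
$g = \frac{7}{5}$ ($g = - \frac{7}{-5} = \left(-7\right) \left(- \frac{1}{5}\right) = \frac{7}{5} \approx 1.4$)
$I{\left(W \right)} = 4 + 6 W$ ($I{\left(W \right)} = 6 W + 4 = 4 + 6 W$)
$4754 \left(g - I{\left(N{\left(0,6 \right)} \right)}\right) = 4754 \left(\frac{7}{5} - \left(4 + 6 \left(5 + 8 \cdot 0\right)\right)\right) = 4754 \left(\frac{7}{5} - \left(4 + 6 \left(5 + 0\right)\right)\right) = 4754 \left(\frac{7}{5} - \left(4 + 6 \cdot 5\right)\right) = 4754 \left(\frac{7}{5} - \left(4 + 30\right)\right) = 4754 \left(\frac{7}{5} - 34\right) = 4754 \left(- \frac{163}{5}\right) = - \frac{774902}{5}$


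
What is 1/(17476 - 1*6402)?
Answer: 1/11074 ≈ 9.0302e-5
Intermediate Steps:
1/(17476 - 1*6402) = 1/(17476 - 6402) = 1/11074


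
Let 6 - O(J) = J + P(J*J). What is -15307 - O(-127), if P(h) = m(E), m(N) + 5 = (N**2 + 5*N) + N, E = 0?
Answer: -15445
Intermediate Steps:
m(N) = -5 + N**2 + 6*N (m(N) = -5 + ((N**2 + 5*N) + N) = -5 + (N**2 + 6*N) = -5 + N**2 + 6*N)
P(h) = -5 (P(h) = -5 + 0**2 + 6*0 = -5 + 0 + 0 = -5)
O(J) = 11 - J (O(J) = 6 - (J - 5) = 6 - (-5 + J) = 6 + (5 - J) = 11 - J)
-15307 - O(-127) = -15307 - (11 - 1*(-127)) = -15307 - (11 + 127) = -15307 - 1*138 = -15307 - 138 = -15445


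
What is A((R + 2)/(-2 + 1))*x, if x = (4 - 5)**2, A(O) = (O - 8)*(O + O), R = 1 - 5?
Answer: -24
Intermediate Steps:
R = -4
A(O) = 2*O*(-8 + O) (A(O) = (-8 + O)*(2*O) = 2*O*(-8 + O))
x = 1 (x = (-1)**2 = 1)
A((R + 2)/(-2 + 1))*x = (2*((-4 + 2)/(-2 + 1))*(-8 + (-4 + 2)/(-2 + 1)))*1 = (2*(-2/(-1))*(-8 - 2/(-1)))*1 = (2*(-2*(-1))*(-8 - 2*(-1)))*1 = (2*2*(-8 + 2))*1 = (2*2*(-6))*1 = -24*1 = -24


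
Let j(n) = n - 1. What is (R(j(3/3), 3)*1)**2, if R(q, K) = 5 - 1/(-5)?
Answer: 676/25 ≈ 27.040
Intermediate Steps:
j(n) = -1 + n
R(q, K) = 26/5 (R(q, K) = 5 - 1*(-1/5) = 5 + 1/5 = 26/5)
(R(j(3/3), 3)*1)**2 = ((26/5)*1)**2 = (26/5)**2 = 676/25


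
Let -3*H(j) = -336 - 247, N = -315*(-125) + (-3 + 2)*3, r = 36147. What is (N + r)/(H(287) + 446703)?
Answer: 226557/1340692 ≈ 0.16899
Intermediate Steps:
N = 39372 (N = 39375 - 1*3 = 39375 - 3 = 39372)
H(j) = 583/3 (H(j) = -(-336 - 247)/3 = -⅓*(-583) = 583/3)
(N + r)/(H(287) + 446703) = (39372 + 36147)/(583/3 + 446703) = 75519/(1340692/3) = 75519*(3/1340692) = 226557/1340692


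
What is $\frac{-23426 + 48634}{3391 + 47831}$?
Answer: $\frac{12604}{25611} \approx 0.49213$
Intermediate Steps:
$\frac{-23426 + 48634}{3391 + 47831} = \frac{25208}{51222} = 25208 \cdot \frac{1}{51222} = \frac{12604}{25611}$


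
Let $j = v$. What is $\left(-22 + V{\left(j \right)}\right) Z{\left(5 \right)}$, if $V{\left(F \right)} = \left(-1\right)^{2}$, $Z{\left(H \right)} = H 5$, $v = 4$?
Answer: $-525$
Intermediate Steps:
$j = 4$
$Z{\left(H \right)} = 5 H$
$V{\left(F \right)} = 1$
$\left(-22 + V{\left(j \right)}\right) Z{\left(5 \right)} = \left(-22 + 1\right) 5 \cdot 5 = \left(-21\right) 25 = -525$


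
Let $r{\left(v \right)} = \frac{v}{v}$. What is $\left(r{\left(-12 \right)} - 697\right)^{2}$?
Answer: $484416$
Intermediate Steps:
$r{\left(v \right)} = 1$
$\left(r{\left(-12 \right)} - 697\right)^{2} = \left(1 - 697\right)^{2} = \left(-696\right)^{2} = 484416$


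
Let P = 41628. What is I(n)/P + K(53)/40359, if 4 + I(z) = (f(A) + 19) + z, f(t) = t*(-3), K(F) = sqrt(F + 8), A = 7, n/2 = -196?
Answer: -199/20814 + sqrt(61)/40359 ≈ -0.0093673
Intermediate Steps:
n = -392 (n = 2*(-196) = -392)
K(F) = sqrt(8 + F)
f(t) = -3*t
I(z) = -6 + z (I(z) = -4 + ((-3*7 + 19) + z) = -4 + ((-21 + 19) + z) = -4 + (-2 + z) = -6 + z)
I(n)/P + K(53)/40359 = (-6 - 392)/41628 + sqrt(8 + 53)/40359 = -398*1/41628 + sqrt(61)*(1/40359) = -199/20814 + sqrt(61)/40359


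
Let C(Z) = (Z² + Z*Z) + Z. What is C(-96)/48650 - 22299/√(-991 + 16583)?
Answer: 9168/24325 - 22299*√3898/7796 ≈ -178.20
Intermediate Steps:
C(Z) = Z + 2*Z² (C(Z) = (Z² + Z²) + Z = 2*Z² + Z = Z + 2*Z²)
C(-96)/48650 - 22299/√(-991 + 16583) = -96*(1 + 2*(-96))/48650 - 22299/√(-991 + 16583) = -96*(1 - 192)*(1/48650) - 22299*√3898/7796 = -96*(-191)*(1/48650) - 22299*√3898/7796 = 18336*(1/48650) - 22299*√3898/7796 = 9168/24325 - 22299*√3898/7796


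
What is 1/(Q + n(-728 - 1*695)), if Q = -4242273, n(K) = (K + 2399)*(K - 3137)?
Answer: -1/8692833 ≈ -1.1504e-7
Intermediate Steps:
n(K) = (-3137 + K)*(2399 + K) (n(K) = (2399 + K)*(-3137 + K) = (-3137 + K)*(2399 + K))
1/(Q + n(-728 - 1*695)) = 1/(-4242273 + (-7525663 + (-728 - 1*695)² - 738*(-728 - 1*695))) = 1/(-4242273 + (-7525663 + (-728 - 695)² - 738*(-728 - 695))) = 1/(-4242273 + (-7525663 + (-1423)² - 738*(-1423))) = 1/(-4242273 + (-7525663 + 2024929 + 1050174)) = 1/(-4242273 - 4450560) = 1/(-8692833) = -1/8692833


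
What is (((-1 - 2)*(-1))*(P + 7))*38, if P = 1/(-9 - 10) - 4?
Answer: 336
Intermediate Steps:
P = -77/19 (P = 1/(-19) - 4 = -1/19 - 4 = -77/19 ≈ -4.0526)
(((-1 - 2)*(-1))*(P + 7))*38 = (((-1 - 2)*(-1))*(-77/19 + 7))*38 = (-3*(-1)*(56/19))*38 = (3*(56/19))*38 = (168/19)*38 = 336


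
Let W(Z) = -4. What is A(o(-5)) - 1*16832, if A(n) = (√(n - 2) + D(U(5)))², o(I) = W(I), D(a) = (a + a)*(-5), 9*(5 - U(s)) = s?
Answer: -1203878/81 - 800*I*√6/9 ≈ -14863.0 - 217.73*I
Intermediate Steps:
U(s) = 5 - s/9
D(a) = -10*a (D(a) = (2*a)*(-5) = -10*a)
o(I) = -4
A(n) = (-400/9 + √(-2 + n))² (A(n) = (√(n - 2) - 10*(5 - ⅑*5))² = (√(-2 + n) - 10*(5 - 5/9))² = (√(-2 + n) - 10*40/9)² = (√(-2 + n) - 400/9)² = (-400/9 + √(-2 + n))²)
A(o(-5)) - 1*16832 = (-400 + 9*√(-2 - 4))²/81 - 1*16832 = (-400 + 9*√(-6))²/81 - 16832 = (-400 + 9*(I*√6))²/81 - 16832 = (-400 + 9*I*√6)²/81 - 16832 = -16832 + (-400 + 9*I*√6)²/81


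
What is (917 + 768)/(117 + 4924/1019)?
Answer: 1717015/124147 ≈ 13.831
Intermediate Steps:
(917 + 768)/(117 + 4924/1019) = 1685/(117 + 4924*(1/1019)) = 1685/(117 + 4924/1019) = 1685/(124147/1019) = 1685*(1019/124147) = 1717015/124147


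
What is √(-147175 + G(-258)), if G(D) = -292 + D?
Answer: 5*I*√5909 ≈ 384.35*I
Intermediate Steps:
√(-147175 + G(-258)) = √(-147175 + (-292 - 258)) = √(-147175 - 550) = √(-147725) = 5*I*√5909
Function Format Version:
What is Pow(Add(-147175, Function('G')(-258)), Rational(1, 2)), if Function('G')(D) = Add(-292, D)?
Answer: Mul(5, I, Pow(5909, Rational(1, 2))) ≈ Mul(384.35, I)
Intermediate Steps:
Pow(Add(-147175, Function('G')(-258)), Rational(1, 2)) = Pow(Add(-147175, Add(-292, -258)), Rational(1, 2)) = Pow(Add(-147175, -550), Rational(1, 2)) = Pow(-147725, Rational(1, 2)) = Mul(5, I, Pow(5909, Rational(1, 2)))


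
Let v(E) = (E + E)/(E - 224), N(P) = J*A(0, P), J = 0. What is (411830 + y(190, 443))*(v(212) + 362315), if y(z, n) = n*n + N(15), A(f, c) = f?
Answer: 220294657427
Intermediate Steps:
N(P) = 0 (N(P) = 0*0 = 0)
v(E) = 2*E/(-224 + E) (v(E) = (2*E)/(-224 + E) = 2*E/(-224 + E))
y(z, n) = n² (y(z, n) = n*n + 0 = n² + 0 = n²)
(411830 + y(190, 443))*(v(212) + 362315) = (411830 + 443²)*(2*212/(-224 + 212) + 362315) = (411830 + 196249)*(2*212/(-12) + 362315) = 608079*(2*212*(-1/12) + 362315) = 608079*(-106/3 + 362315) = 608079*(1086839/3) = 220294657427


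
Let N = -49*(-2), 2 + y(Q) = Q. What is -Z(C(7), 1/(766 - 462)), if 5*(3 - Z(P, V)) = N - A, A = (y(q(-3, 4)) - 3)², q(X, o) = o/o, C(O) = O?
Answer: 67/5 ≈ 13.400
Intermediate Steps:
q(X, o) = 1
y(Q) = -2 + Q
N = 98
A = 16 (A = ((-2 + 1) - 3)² = (-1 - 3)² = (-4)² = 16)
Z(P, V) = -67/5 (Z(P, V) = 3 - (98 - 1*16)/5 = 3 - (98 - 16)/5 = 3 - ⅕*82 = 3 - 82/5 = -67/5)
-Z(C(7), 1/(766 - 462)) = -1*(-67/5) = 67/5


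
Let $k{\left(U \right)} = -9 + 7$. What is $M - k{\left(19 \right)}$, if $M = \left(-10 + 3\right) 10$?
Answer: $-68$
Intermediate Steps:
$k{\left(U \right)} = -2$
$M = -70$ ($M = \left(-7\right) 10 = -70$)
$M - k{\left(19 \right)} = -70 - -2 = -70 + 2 = -68$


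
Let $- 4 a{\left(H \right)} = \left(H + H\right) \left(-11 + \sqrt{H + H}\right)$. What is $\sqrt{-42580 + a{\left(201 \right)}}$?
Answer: $\frac{\sqrt{-165898 - 402 \sqrt{402}}}{2} \approx 208.54 i$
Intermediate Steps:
$a{\left(H \right)} = - \frac{H \left(-11 + \sqrt{2} \sqrt{H}\right)}{2}$ ($a{\left(H \right)} = - \frac{\left(H + H\right) \left(-11 + \sqrt{H + H}\right)}{4} = - \frac{2 H \left(-11 + \sqrt{2 H}\right)}{4} = - \frac{2 H \left(-11 + \sqrt{2} \sqrt{H}\right)}{4} = - \frac{H \left(-11 + \sqrt{2} \sqrt{H}\right)}{2}$)
$\sqrt{-42580 + a{\left(201 \right)}} = \sqrt{-42580 + \left(\frac{11}{2} \cdot 201 - \frac{\sqrt{2} \cdot 201^{\frac{3}{2}}}{2}\right)} = \sqrt{-42580 + \left(\frac{2211}{2} - \frac{\sqrt{2} \cdot 201 \sqrt{201}}{2}\right)} = \sqrt{-42580 + \left(\frac{2211}{2} - \frac{201 \sqrt{402}}{2}\right)} = \sqrt{- \frac{82949}{2} - \frac{201 \sqrt{402}}{2}}$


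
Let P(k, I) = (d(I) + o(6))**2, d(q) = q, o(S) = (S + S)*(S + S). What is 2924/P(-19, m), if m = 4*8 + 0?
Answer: 731/7744 ≈ 0.094396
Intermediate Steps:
o(S) = 4*S**2 (o(S) = (2*S)*(2*S) = 4*S**2)
m = 32 (m = 32 + 0 = 32)
P(k, I) = (144 + I)**2 (P(k, I) = (I + 4*6**2)**2 = (I + 4*36)**2 = (I + 144)**2 = (144 + I)**2)
2924/P(-19, m) = 2924/((144 + 32)**2) = 2924/(176**2) = 2924/30976 = 2924*(1/30976) = 731/7744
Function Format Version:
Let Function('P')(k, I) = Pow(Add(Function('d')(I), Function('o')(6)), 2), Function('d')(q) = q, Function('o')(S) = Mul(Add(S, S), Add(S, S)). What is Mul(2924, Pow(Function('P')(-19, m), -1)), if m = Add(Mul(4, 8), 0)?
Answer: Rational(731, 7744) ≈ 0.094396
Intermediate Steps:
Function('o')(S) = Mul(4, Pow(S, 2)) (Function('o')(S) = Mul(Mul(2, S), Mul(2, S)) = Mul(4, Pow(S, 2)))
m = 32 (m = Add(32, 0) = 32)
Function('P')(k, I) = Pow(Add(144, I), 2) (Function('P')(k, I) = Pow(Add(I, Mul(4, Pow(6, 2))), 2) = Pow(Add(I, Mul(4, 36)), 2) = Pow(Add(I, 144), 2) = Pow(Add(144, I), 2))
Mul(2924, Pow(Function('P')(-19, m), -1)) = Mul(2924, Pow(Pow(Add(144, 32), 2), -1)) = Mul(2924, Pow(Pow(176, 2), -1)) = Mul(2924, Pow(30976, -1)) = Mul(2924, Rational(1, 30976)) = Rational(731, 7744)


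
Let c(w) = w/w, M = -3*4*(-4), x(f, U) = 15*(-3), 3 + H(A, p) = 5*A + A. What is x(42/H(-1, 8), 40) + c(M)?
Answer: -44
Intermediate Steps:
H(A, p) = -3 + 6*A (H(A, p) = -3 + (5*A + A) = -3 + 6*A)
x(f, U) = -45
M = 48 (M = -12*(-4) = 48)
c(w) = 1
x(42/H(-1, 8), 40) + c(M) = -45 + 1 = -44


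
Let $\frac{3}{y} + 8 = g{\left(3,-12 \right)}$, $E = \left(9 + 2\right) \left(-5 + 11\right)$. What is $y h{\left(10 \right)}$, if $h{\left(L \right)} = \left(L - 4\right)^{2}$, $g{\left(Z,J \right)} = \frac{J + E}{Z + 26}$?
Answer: $- \frac{1566}{89} \approx -17.596$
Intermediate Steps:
$E = 66$ ($E = 11 \cdot 6 = 66$)
$g{\left(Z,J \right)} = \frac{66 + J}{26 + Z}$ ($g{\left(Z,J \right)} = \frac{J + 66}{Z + 26} = \frac{66 + J}{26 + Z}$)
$y = - \frac{87}{178}$ ($y = \frac{3}{-8 + \frac{66 - 12}{26 + 3}} = \frac{3}{-8 + \frac{1}{29} \cdot 54} = \frac{3}{-8 + \frac{54}{29}} = \frac{3}{- \frac{178}{29}} = 3 \left(- \frac{29}{178}\right) = - \frac{87}{178} \approx -0.48876$)
$h{\left(L \right)} = \left(-4 + L\right)^{2}$
$y h{\left(10 \right)} = - \frac{87 \left(-4 + 10\right)^{2}}{178} = - \frac{87 \cdot 6^{2}}{178} = \left(- \frac{87}{178}\right) 36 = - \frac{1566}{89}$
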